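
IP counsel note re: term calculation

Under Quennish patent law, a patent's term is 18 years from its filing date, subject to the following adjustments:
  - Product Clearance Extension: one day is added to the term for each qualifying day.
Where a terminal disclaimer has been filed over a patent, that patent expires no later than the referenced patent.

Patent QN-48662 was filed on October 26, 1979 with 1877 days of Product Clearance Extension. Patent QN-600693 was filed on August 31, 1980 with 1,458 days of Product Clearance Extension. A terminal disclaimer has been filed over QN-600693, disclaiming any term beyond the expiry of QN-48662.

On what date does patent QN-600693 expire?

Natural term of QN-600693:
  Base: filing + 18 years → 31 August 1998.
  Product Clearance Extension: +1458 days → 28 August 2002.
Expiry of referenced patent QN-48662:
  Base: filing + 18 years → 26 October 1997.
  Product Clearance Extension: +1877 days → 16 December 2002.
Terminal disclaimer: QN-600693 expires on the earlier of 28 August 2002 and 16 December 2002.

August 28, 2002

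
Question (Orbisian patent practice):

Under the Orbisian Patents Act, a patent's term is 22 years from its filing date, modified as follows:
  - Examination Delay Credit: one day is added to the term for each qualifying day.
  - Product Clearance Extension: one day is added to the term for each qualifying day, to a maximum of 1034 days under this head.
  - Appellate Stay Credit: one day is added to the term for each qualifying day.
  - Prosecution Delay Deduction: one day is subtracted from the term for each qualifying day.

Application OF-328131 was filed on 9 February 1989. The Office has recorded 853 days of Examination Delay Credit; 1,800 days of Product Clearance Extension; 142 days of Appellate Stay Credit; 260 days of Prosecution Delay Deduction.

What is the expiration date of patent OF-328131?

2015-12-14

Base term: filing date + 22 years → 9 February 2011.
Examination Delay Credit: +853 days → 11 June 2013.
Product Clearance Extension: 1800 days claimed exceeds the 1034-day cap, so +1034 days → 10 April 2016.
Appellate Stay Credit: +142 days → 30 August 2016.
Prosecution Delay Deduction: −260 days → 14 December 2015.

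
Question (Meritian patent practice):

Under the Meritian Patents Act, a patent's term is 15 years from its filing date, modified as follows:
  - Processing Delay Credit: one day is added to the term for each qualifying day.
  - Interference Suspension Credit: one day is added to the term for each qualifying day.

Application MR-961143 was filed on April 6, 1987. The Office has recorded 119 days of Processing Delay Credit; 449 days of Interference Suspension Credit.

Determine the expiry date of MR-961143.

Base term: filing date + 15 years → 6 April 2002.
Processing Delay Credit: +119 days → 3 August 2002.
Interference Suspension Credit: +449 days → 26 October 2003.

2003-10-26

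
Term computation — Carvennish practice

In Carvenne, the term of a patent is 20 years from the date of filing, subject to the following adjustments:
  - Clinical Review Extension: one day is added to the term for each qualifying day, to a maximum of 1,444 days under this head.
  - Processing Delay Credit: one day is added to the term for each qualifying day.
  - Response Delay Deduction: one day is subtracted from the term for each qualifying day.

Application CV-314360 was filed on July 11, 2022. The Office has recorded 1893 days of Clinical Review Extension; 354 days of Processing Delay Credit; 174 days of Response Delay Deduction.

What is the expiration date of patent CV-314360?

Base term: filing date + 20 years → 11 July 2042.
Clinical Review Extension: 1893 days claimed exceeds the 1444-day cap, so +1444 days → 24 June 2046.
Processing Delay Credit: +354 days → 13 June 2047.
Response Delay Deduction: −174 days → 21 December 2046.

December 21, 2046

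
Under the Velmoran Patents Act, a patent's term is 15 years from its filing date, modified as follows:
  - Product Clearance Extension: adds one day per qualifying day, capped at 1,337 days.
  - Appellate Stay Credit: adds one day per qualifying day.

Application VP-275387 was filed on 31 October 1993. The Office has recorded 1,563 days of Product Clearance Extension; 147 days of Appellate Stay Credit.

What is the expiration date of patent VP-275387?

Base term: filing date + 15 years → 31 October 2008.
Product Clearance Extension: 1563 days claimed exceeds the 1337-day cap, so +1337 days → 29 June 2012.
Appellate Stay Credit: +147 days → 23 November 2012.

November 23, 2012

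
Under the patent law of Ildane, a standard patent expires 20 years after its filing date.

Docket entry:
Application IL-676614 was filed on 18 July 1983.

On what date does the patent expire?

2003-07-18

Filing date + 20 years → 18 July 2003.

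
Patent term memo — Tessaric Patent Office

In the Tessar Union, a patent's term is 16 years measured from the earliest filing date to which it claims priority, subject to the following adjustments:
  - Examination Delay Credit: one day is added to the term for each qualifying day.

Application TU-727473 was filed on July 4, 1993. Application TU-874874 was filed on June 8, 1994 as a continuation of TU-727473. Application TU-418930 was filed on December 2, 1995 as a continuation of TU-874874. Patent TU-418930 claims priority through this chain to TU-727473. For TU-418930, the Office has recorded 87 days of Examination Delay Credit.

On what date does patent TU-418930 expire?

September 29, 2009

Earliest priority filing: 4 July 1993.
Base term: 4 July 1993 + 16 years → 4 July 2009.
Examination Delay Credit: +87 days → 29 September 2009.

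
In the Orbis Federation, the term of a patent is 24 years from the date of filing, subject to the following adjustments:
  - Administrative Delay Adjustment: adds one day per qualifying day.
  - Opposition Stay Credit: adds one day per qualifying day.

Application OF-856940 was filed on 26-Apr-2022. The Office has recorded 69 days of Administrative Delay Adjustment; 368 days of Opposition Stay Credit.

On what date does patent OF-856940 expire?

2047-07-07

Base term: filing date + 24 years → 26 April 2046.
Administrative Delay Adjustment: +69 days → 4 July 2046.
Opposition Stay Credit: +368 days → 7 July 2047.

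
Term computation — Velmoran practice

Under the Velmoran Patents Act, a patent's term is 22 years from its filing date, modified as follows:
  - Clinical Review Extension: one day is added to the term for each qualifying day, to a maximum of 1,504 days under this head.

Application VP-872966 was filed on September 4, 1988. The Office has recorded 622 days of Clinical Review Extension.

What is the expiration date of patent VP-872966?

Base term: filing date + 22 years → 4 September 2010.
Clinical Review Extension: 622 days (within the 1504-day cap) → +622 days → 18 May 2012.

May 18, 2012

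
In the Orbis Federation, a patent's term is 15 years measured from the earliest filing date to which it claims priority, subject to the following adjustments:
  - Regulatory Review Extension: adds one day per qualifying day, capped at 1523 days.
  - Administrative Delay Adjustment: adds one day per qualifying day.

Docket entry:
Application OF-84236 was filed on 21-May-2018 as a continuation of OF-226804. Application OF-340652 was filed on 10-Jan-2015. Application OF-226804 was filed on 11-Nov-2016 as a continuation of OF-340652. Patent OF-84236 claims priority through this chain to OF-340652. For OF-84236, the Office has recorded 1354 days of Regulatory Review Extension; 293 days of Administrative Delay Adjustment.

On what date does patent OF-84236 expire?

Earliest priority filing: 10 January 2015.
Base term: 10 January 2015 + 15 years → 10 January 2030.
Regulatory Review Extension: 1354 days (within the 1523-day cap) → +1354 days → 25 September 2033.
Administrative Delay Adjustment: +293 days → 15 July 2034.

July 15, 2034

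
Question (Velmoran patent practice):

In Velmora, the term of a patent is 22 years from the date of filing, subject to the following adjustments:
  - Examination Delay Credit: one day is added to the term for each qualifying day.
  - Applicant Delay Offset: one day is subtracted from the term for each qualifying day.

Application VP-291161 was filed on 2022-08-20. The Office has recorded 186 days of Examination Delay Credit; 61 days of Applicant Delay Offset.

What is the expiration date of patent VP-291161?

Base term: filing date + 22 years → 20 August 2044.
Examination Delay Credit: +186 days → 22 February 2045.
Applicant Delay Offset: −61 days → 23 December 2044.

December 23, 2044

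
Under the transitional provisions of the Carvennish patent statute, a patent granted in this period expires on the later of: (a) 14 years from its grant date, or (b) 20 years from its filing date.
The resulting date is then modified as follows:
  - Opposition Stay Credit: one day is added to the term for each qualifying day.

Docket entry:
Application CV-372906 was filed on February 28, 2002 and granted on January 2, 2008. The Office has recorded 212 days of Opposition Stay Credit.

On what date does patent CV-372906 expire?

2022-09-28

(a) grant + 14 years → 2 January 2022.
(b) filing + 20 years → 28 February 2022.
Later of the two: 28 February 2022.
Opposition Stay Credit: +212 days → 28 September 2022.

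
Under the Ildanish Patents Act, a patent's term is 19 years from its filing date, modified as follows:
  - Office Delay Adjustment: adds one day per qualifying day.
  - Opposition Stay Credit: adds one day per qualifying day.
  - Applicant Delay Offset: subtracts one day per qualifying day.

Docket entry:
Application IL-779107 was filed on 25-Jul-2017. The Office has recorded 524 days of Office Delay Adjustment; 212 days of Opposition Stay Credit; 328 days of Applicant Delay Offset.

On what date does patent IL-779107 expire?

Base term: filing date + 19 years → 25 July 2036.
Office Delay Adjustment: +524 days → 31 December 2037.
Opposition Stay Credit: +212 days → 31 July 2038.
Applicant Delay Offset: −328 days → 6 September 2037.

September 6, 2037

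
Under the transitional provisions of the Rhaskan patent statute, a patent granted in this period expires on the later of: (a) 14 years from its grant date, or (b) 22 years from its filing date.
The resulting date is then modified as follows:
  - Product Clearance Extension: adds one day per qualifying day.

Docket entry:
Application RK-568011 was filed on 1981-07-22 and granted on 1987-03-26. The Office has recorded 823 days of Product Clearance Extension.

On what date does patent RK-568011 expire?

(a) grant + 14 years → 26 March 2001.
(b) filing + 22 years → 22 July 2003.
Later of the two: 22 July 2003.
Product Clearance Extension: +823 days → 22 October 2005.

2005-10-22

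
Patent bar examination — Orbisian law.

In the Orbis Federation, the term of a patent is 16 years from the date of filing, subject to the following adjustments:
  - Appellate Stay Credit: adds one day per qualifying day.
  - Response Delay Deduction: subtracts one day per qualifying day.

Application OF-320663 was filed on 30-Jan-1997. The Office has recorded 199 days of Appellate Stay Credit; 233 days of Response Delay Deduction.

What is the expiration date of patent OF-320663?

Base term: filing date + 16 years → 30 January 2013.
Appellate Stay Credit: +199 days → 17 August 2013.
Response Delay Deduction: −233 days → 27 December 2012.

2012-12-27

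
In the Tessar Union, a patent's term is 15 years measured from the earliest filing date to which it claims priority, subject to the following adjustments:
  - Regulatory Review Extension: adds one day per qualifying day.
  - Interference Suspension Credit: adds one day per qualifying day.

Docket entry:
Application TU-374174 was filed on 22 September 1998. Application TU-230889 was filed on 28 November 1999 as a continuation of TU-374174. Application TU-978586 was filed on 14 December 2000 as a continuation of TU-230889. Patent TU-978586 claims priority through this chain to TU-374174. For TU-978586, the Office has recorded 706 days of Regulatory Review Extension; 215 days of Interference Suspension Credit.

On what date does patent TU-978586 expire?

2016-03-31

Earliest priority filing: 22 September 1998.
Base term: 22 September 1998 + 15 years → 22 September 2013.
Regulatory Review Extension: +706 days → 29 August 2015.
Interference Suspension Credit: +215 days → 31 March 2016.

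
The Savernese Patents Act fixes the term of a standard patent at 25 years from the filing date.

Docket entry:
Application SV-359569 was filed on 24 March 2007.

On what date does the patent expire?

2032-03-24

Filing date + 25 years → 24 March 2032.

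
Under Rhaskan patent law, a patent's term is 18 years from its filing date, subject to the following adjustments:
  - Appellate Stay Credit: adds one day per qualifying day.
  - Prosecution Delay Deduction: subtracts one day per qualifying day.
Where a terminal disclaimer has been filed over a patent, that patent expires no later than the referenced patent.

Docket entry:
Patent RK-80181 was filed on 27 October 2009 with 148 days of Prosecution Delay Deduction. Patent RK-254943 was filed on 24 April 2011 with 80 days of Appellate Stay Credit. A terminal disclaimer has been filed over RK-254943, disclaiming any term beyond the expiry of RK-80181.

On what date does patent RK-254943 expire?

Natural term of RK-254943:
  Base: filing + 18 years → 24 April 2029.
  Appellate Stay Credit: +80 days → 13 July 2029.
Expiry of referenced patent RK-80181:
  Base: filing + 18 years → 27 October 2027.
  Prosecution Delay Deduction: −148 days → 1 June 2027.
Terminal disclaimer: RK-254943 expires on the earlier of 13 July 2029 and 1 June 2027.

2027-06-01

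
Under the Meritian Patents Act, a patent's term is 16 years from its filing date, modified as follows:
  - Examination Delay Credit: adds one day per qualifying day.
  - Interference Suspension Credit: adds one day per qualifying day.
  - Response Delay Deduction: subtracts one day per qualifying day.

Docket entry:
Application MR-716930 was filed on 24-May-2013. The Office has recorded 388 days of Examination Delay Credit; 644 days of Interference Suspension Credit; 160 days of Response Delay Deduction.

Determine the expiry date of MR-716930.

October 13, 2031

Base term: filing date + 16 years → 24 May 2029.
Examination Delay Credit: +388 days → 16 June 2030.
Interference Suspension Credit: +644 days → 21 March 2032.
Response Delay Deduction: −160 days → 13 October 2031.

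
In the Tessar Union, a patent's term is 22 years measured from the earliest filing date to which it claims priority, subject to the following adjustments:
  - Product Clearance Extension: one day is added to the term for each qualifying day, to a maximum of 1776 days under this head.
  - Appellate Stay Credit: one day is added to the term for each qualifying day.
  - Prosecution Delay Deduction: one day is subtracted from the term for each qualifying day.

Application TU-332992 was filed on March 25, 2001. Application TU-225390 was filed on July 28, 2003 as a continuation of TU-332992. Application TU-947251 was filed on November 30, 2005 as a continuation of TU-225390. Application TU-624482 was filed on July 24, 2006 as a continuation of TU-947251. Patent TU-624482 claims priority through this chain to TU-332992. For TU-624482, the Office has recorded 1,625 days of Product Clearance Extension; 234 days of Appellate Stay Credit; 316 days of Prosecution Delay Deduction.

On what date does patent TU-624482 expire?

2027-06-15

Earliest priority filing: 25 March 2001.
Base term: 25 March 2001 + 22 years → 25 March 2023.
Product Clearance Extension: 1625 days (within the 1776-day cap) → +1625 days → 5 September 2027.
Appellate Stay Credit: +234 days → 26 April 2028.
Prosecution Delay Deduction: −316 days → 15 June 2027.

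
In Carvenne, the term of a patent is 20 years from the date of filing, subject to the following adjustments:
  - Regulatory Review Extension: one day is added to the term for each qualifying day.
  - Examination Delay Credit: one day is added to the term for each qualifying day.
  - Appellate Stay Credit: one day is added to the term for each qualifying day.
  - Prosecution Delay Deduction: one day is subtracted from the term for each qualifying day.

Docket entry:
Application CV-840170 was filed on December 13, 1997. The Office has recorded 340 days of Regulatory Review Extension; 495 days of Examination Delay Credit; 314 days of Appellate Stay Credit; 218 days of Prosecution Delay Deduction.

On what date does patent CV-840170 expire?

2020-07-01

Base term: filing date + 20 years → 13 December 2017.
Regulatory Review Extension: +340 days → 18 November 2018.
Examination Delay Credit: +495 days → 27 March 2020.
Appellate Stay Credit: +314 days → 4 February 2021.
Prosecution Delay Deduction: −218 days → 1 July 2020.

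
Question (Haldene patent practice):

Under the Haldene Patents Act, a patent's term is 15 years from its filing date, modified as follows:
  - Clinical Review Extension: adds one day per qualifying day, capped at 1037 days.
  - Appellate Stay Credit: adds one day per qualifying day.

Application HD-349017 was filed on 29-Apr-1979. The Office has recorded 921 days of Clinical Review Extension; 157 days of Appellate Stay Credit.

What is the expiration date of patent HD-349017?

Base term: filing date + 15 years → 29 April 1994.
Clinical Review Extension: 921 days (within the 1037-day cap) → +921 days → 5 November 1996.
Appellate Stay Credit: +157 days → 11 April 1997.

1997-04-11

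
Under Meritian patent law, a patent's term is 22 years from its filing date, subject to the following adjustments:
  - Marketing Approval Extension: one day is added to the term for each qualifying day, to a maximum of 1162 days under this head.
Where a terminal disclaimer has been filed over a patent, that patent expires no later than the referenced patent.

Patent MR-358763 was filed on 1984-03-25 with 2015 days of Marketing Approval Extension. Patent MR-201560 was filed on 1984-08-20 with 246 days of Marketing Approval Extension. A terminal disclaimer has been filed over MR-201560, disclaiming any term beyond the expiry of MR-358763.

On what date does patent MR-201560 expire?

April 23, 2007

Natural term of MR-201560:
  Base: filing + 22 years → 20 August 2006.
  Marketing Approval Extension: 246 days (within the 1162-day cap) → +246 days → 23 April 2007.
Expiry of referenced patent MR-358763:
  Base: filing + 22 years → 25 March 2006.
  Marketing Approval Extension: 2015 days claimed exceeds the 1162-day cap, so +1162 days → 30 May 2009.
Terminal disclaimer: MR-201560 expires on the earlier of 23 April 2007 and 30 May 2009.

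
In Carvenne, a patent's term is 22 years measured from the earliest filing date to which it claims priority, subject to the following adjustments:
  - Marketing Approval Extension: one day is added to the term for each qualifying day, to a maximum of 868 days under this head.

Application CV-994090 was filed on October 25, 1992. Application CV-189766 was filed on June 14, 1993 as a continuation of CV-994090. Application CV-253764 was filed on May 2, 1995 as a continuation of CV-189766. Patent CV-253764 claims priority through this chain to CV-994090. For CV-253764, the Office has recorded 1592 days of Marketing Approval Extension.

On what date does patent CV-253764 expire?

Earliest priority filing: 25 October 1992.
Base term: 25 October 1992 + 22 years → 25 October 2014.
Marketing Approval Extension: 1592 days claimed exceeds the 868-day cap, so +868 days → 11 March 2017.

2017-03-11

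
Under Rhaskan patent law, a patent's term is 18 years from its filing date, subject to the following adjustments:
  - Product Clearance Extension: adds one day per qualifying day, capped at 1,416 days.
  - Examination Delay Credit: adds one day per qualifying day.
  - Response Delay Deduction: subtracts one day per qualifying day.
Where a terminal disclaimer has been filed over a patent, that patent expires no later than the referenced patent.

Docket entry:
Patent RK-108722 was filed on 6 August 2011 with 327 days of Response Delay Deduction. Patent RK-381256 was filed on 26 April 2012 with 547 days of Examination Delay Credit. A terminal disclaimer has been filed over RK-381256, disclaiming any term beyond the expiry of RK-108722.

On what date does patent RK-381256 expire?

Natural term of RK-381256:
  Base: filing + 18 years → 26 April 2030.
  Examination Delay Credit: +547 days → 25 October 2031.
Expiry of referenced patent RK-108722:
  Base: filing + 18 years → 6 August 2029.
  Response Delay Deduction: −327 days → 13 September 2028.
Terminal disclaimer: RK-381256 expires on the earlier of 25 October 2031 and 13 September 2028.

2028-09-13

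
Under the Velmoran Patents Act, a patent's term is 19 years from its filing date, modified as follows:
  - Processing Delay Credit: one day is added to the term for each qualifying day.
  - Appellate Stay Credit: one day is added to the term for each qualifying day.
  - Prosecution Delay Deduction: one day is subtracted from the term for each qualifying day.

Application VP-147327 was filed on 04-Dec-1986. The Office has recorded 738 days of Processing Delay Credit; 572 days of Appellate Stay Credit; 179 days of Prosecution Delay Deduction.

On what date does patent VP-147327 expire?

2009-01-08

Base term: filing date + 19 years → 4 December 2005.
Processing Delay Credit: +738 days → 12 December 2007.
Appellate Stay Credit: +572 days → 6 July 2009.
Prosecution Delay Deduction: −179 days → 8 January 2009.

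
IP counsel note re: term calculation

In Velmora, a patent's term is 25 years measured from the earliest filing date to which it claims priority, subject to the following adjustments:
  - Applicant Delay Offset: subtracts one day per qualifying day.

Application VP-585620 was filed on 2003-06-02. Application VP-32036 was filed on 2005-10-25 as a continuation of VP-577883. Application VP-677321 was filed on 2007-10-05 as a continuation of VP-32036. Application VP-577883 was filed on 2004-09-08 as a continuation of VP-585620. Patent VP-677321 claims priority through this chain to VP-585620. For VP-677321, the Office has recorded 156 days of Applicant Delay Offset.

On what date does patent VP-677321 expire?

Earliest priority filing: 2 June 2003.
Base term: 2 June 2003 + 25 years → 2 June 2028.
Applicant Delay Offset: −156 days → 29 December 2027.

December 29, 2027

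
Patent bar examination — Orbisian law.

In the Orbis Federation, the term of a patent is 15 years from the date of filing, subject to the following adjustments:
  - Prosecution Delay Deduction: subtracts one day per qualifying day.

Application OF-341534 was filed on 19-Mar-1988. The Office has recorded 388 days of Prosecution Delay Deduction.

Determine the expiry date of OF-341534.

February 24, 2002

Base term: filing date + 15 years → 19 March 2003.
Prosecution Delay Deduction: −388 days → 24 February 2002.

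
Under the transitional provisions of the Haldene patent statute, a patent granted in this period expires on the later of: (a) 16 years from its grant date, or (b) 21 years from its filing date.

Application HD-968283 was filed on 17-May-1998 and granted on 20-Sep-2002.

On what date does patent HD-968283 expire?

(a) grant + 16 years → 20 September 2018.
(b) filing + 21 years → 17 May 2019.
Later of the two: 17 May 2019.

2019-05-17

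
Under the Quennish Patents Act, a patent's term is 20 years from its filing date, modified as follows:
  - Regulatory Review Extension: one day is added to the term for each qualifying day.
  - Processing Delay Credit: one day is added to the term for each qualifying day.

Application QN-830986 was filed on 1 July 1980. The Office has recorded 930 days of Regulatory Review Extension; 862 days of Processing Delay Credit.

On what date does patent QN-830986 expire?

May 28, 2005

Base term: filing date + 20 years → 1 July 2000.
Regulatory Review Extension: +930 days → 17 January 2003.
Processing Delay Credit: +862 days → 28 May 2005.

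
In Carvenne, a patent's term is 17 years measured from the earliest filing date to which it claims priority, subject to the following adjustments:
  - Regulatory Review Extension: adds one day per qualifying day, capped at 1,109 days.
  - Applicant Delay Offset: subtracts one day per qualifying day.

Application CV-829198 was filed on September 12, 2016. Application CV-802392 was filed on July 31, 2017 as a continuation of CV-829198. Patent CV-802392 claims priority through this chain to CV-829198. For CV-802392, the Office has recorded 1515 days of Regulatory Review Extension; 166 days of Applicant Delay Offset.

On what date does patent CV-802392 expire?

Earliest priority filing: 12 September 2016.
Base term: 12 September 2016 + 17 years → 12 September 2033.
Regulatory Review Extension: 1515 days claimed exceeds the 1109-day cap, so +1109 days → 25 September 2036.
Applicant Delay Offset: −166 days → 12 April 2036.

April 12, 2036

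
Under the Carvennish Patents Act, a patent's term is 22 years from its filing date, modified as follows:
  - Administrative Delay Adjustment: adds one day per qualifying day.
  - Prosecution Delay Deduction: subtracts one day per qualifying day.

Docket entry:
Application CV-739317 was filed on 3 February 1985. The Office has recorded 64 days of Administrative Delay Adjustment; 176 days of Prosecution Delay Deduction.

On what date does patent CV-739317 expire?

2006-10-14

Base term: filing date + 22 years → 3 February 2007.
Administrative Delay Adjustment: +64 days → 8 April 2007.
Prosecution Delay Deduction: −176 days → 14 October 2006.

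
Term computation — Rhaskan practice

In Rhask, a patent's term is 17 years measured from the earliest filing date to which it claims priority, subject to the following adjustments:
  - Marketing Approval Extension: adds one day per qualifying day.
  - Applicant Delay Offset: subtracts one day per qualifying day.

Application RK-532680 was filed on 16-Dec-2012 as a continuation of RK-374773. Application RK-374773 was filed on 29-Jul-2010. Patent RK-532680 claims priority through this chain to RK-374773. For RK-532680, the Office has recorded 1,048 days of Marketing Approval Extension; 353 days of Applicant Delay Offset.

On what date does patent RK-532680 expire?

Earliest priority filing: 29 July 2010.
Base term: 29 July 2010 + 17 years → 29 July 2027.
Marketing Approval Extension: +1048 days → 11 June 2030.
Applicant Delay Offset: −353 days → 23 June 2029.

June 23, 2029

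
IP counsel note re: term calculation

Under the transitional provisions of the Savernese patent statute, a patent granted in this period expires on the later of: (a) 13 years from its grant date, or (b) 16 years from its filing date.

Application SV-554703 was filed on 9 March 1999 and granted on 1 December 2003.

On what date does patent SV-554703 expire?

2016-12-01

(a) grant + 13 years → 1 December 2016.
(b) filing + 16 years → 9 March 2015.
Later of the two: 1 December 2016.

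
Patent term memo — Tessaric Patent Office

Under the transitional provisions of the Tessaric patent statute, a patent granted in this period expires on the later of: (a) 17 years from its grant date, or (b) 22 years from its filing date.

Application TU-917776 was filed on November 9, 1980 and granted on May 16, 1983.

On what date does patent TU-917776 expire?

(a) grant + 17 years → 16 May 2000.
(b) filing + 22 years → 9 November 2002.
Later of the two: 9 November 2002.

November 9, 2002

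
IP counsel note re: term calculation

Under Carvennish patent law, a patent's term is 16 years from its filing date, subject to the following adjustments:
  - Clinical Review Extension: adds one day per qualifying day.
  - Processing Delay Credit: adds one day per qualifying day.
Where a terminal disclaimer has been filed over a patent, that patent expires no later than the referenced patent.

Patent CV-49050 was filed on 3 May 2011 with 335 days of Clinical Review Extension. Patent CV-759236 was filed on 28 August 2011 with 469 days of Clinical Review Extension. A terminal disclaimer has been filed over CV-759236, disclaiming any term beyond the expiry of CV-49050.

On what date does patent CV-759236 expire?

2028-04-02

Natural term of CV-759236:
  Base: filing + 16 years → 28 August 2027.
  Clinical Review Extension: +469 days → 9 December 2028.
Expiry of referenced patent CV-49050:
  Base: filing + 16 years → 3 May 2027.
  Clinical Review Extension: +335 days → 2 April 2028.
Terminal disclaimer: CV-759236 expires on the earlier of 9 December 2028 and 2 April 2028.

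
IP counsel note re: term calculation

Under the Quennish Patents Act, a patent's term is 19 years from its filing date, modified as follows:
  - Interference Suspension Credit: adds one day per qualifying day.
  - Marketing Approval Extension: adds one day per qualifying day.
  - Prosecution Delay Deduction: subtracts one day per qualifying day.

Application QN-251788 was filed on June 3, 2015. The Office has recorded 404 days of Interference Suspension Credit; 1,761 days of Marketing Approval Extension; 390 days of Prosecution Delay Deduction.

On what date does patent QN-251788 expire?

April 13, 2039

Base term: filing date + 19 years → 3 June 2034.
Interference Suspension Credit: +404 days → 12 July 2035.
Marketing Approval Extension: +1761 days → 7 May 2040.
Prosecution Delay Deduction: −390 days → 13 April 2039.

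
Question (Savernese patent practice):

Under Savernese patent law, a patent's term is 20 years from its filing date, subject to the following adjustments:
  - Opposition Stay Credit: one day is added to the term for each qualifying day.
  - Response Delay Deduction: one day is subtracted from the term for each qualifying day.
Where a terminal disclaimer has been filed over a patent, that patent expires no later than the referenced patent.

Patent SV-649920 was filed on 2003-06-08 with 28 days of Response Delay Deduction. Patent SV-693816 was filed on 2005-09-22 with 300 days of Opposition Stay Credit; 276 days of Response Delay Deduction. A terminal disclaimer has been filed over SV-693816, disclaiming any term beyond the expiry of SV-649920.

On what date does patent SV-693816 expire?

Natural term of SV-693816:
  Base: filing + 20 years → 22 September 2025.
  Opposition Stay Credit: +300 days → 19 July 2026.
  Response Delay Deduction: −276 days → 16 October 2025.
Expiry of referenced patent SV-649920:
  Base: filing + 20 years → 8 June 2023.
  Response Delay Deduction: −28 days → 11 May 2023.
Terminal disclaimer: SV-693816 expires on the earlier of 16 October 2025 and 11 May 2023.

2023-05-11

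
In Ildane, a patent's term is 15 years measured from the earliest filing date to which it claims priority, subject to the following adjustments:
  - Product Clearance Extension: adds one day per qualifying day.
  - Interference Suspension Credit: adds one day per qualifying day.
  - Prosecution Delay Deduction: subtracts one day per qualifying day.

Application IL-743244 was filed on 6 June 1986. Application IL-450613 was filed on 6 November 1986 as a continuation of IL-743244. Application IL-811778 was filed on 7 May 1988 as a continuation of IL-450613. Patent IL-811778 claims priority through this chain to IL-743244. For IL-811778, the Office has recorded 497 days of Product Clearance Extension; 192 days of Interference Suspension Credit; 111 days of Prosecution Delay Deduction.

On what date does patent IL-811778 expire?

January 5, 2003

Earliest priority filing: 6 June 1986.
Base term: 6 June 1986 + 15 years → 6 June 2001.
Product Clearance Extension: +497 days → 16 October 2002.
Interference Suspension Credit: +192 days → 26 April 2003.
Prosecution Delay Deduction: −111 days → 5 January 2003.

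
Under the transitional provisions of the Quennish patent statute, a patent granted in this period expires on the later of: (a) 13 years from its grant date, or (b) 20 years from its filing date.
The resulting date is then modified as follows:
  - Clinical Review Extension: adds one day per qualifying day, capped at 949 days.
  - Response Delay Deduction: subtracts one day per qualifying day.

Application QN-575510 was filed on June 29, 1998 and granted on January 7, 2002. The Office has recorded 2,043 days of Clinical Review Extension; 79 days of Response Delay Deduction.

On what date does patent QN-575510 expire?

November 15, 2020

(a) grant + 13 years → 7 January 2015.
(b) filing + 20 years → 29 June 2018.
Later of the two: 29 June 2018.
Clinical Review Extension: 2043 days claimed exceeds the 949-day cap, so +949 days → 2 February 2021.
Response Delay Deduction: −79 days → 15 November 2020.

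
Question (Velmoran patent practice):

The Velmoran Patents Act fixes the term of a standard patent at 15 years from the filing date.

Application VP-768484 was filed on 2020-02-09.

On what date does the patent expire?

Filing date + 15 years → 9 February 2035.

February 9, 2035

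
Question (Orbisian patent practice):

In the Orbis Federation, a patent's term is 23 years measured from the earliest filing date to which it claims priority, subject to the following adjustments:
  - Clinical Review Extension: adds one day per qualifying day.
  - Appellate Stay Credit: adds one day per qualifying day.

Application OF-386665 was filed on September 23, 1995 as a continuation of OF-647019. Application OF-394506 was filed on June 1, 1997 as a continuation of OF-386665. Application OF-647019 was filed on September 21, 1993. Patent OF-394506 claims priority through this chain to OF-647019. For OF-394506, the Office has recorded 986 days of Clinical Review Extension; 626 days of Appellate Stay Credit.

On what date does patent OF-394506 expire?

Earliest priority filing: 21 September 1993.
Base term: 21 September 1993 + 23 years → 21 September 2016.
Clinical Review Extension: +986 days → 4 June 2019.
Appellate Stay Credit: +626 days → 19 February 2021.

2021-02-19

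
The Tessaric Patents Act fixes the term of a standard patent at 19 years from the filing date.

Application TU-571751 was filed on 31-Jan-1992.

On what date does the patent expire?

January 31, 2011

Filing date + 19 years → 31 January 2011.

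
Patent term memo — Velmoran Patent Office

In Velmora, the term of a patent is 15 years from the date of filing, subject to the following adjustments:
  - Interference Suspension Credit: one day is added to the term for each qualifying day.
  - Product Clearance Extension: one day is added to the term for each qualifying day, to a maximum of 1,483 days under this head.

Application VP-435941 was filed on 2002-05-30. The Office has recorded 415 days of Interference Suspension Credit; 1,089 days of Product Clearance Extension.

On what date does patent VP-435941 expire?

Base term: filing date + 15 years → 30 May 2017.
Interference Suspension Credit: +415 days → 19 July 2018.
Product Clearance Extension: 1089 days (within the 1483-day cap) → +1089 days → 12 July 2021.

July 12, 2021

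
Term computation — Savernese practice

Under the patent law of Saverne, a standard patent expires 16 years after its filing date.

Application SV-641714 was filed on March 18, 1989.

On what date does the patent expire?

Filing date + 16 years → 18 March 2005.

2005-03-18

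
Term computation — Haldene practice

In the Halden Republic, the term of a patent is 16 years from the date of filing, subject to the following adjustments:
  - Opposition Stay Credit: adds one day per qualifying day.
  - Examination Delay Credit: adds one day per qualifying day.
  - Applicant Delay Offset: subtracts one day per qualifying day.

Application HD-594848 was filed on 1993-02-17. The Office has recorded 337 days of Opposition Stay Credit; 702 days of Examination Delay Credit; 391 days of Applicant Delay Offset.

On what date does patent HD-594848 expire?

2010-11-27

Base term: filing date + 16 years → 17 February 2009.
Opposition Stay Credit: +337 days → 20 January 2010.
Examination Delay Credit: +702 days → 23 December 2011.
Applicant Delay Offset: −391 days → 27 November 2010.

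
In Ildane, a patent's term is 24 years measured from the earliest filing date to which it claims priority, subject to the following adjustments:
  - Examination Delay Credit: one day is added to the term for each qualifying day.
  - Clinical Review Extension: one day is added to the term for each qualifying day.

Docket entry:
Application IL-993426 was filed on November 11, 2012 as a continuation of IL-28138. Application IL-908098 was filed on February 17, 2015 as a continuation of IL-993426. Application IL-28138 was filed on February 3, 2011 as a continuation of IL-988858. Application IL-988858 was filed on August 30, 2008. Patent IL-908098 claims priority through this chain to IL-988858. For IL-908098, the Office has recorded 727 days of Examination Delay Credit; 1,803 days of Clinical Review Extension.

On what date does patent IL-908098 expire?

Earliest priority filing: 30 August 2008.
Base term: 30 August 2008 + 24 years → 30 August 2032.
Examination Delay Credit: +727 days → 27 August 2034.
Clinical Review Extension: +1803 days → 4 August 2039.

2039-08-04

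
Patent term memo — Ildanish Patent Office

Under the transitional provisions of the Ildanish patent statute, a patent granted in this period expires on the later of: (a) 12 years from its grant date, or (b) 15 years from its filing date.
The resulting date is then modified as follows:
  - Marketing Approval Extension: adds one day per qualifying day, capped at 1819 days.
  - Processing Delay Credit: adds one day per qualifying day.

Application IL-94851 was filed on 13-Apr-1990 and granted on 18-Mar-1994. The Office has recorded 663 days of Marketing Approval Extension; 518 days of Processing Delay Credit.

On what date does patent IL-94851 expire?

(a) grant + 12 years → 18 March 2006.
(b) filing + 15 years → 13 April 2005.
Later of the two: 18 March 2006.
Marketing Approval Extension: 663 days (within the 1819-day cap) → +663 days → 10 January 2008.
Processing Delay Credit: +518 days → 11 June 2009.

June 11, 2009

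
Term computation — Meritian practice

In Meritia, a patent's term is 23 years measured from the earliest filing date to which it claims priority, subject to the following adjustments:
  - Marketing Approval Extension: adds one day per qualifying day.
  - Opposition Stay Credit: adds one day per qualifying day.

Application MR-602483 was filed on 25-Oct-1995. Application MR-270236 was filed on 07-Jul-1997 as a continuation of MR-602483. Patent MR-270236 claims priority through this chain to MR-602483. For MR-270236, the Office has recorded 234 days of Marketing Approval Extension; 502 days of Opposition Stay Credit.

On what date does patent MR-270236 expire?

October 30, 2020

Earliest priority filing: 25 October 1995.
Base term: 25 October 1995 + 23 years → 25 October 2018.
Marketing Approval Extension: +234 days → 16 June 2019.
Opposition Stay Credit: +502 days → 30 October 2020.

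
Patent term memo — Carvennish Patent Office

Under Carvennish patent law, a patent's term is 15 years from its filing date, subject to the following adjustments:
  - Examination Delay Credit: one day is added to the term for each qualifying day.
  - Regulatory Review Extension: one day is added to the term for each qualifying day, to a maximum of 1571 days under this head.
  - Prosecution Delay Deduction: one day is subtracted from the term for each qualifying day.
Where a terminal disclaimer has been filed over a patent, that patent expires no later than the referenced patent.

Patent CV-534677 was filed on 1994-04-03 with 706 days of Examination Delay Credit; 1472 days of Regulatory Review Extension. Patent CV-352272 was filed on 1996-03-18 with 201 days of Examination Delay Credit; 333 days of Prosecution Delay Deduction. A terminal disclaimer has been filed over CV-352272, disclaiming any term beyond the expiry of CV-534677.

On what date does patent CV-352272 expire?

November 6, 2010

Natural term of CV-352272:
  Base: filing + 15 years → 18 March 2011.
  Examination Delay Credit: +201 days → 5 October 2011.
  Prosecution Delay Deduction: −333 days → 6 November 2010.
Expiry of referenced patent CV-534677:
  Base: filing + 15 years → 3 April 2009.
  Examination Delay Credit: +706 days → 10 March 2011.
  Regulatory Review Extension: 1472 days (within the 1571-day cap) → +1472 days → 21 March 2015.
Terminal disclaimer: CV-352272 expires on the earlier of 6 November 2010 and 21 March 2015.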